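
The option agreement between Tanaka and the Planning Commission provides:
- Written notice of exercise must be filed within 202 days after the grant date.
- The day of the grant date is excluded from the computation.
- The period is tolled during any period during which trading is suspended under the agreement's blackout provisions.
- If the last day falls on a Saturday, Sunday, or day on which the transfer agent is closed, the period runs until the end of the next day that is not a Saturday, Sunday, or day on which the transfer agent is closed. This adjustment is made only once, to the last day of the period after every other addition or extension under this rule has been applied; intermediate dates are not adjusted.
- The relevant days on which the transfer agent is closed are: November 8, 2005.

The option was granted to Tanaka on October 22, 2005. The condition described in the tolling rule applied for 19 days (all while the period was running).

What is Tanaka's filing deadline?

202 days after October 22, 2005 is May 12, 2006.
Tolling adds 19 days: May 12, 2006 + 19 days = May 31, 2006.
May 31, 2006 is a Wednesday and not a day on which the transfer agent is closed, so no extension applies.

May 31, 2006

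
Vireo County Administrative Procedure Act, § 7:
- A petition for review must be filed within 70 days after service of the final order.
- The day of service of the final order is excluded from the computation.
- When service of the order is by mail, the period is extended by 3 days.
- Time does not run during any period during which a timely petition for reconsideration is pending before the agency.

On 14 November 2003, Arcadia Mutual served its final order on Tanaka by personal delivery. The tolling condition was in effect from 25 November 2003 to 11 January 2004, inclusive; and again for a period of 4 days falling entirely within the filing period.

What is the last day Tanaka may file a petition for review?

March 15, 2004

70 days after 14 November 2003 is January 23, 2004.
Service was not by mail, so no mail extension applies.
From November 25, 2003 through January 11, 2004 inclusive is 48 days; tolling adds 48 days: January 23, 2004 + 48 days = March 11, 2004.
Tolling adds 4 days: March 11, 2004 + 4 days = March 15, 2004.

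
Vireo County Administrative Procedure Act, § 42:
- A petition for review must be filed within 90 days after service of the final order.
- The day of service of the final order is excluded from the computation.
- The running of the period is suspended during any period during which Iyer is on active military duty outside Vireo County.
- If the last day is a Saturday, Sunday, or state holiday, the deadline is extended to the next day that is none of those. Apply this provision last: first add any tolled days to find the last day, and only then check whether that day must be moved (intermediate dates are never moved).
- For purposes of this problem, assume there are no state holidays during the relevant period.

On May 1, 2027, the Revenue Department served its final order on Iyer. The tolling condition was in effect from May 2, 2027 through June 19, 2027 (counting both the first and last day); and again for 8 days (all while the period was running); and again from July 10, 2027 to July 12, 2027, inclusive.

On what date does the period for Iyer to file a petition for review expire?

September 28, 2027

90 days after May 1, 2027 is July 30, 2027.
From May 2, 2027 through June 19, 2027 inclusive is 49 days; tolling adds 49 days: July 30, 2027 + 49 days = September 17, 2027.
Tolling adds 8 days: September 17, 2027 + 8 days = September 25, 2027.
From July 10, 2027 through July 12, 2027 inclusive is 3 days; tolling adds 3 days: September 25, 2027 + 3 days = September 28, 2027.
September 28, 2027 is a Tuesday and not a state holiday, so no extension applies.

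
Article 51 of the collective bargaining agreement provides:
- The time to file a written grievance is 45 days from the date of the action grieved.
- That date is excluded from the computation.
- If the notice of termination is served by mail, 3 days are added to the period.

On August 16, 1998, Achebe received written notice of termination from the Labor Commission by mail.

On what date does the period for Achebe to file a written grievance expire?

October 3, 1998

45 days after August 16, 1998 is September 30, 1998.
Service was by mail, adding 3 days: September 30, 1998 + 3 days = October 3, 1998.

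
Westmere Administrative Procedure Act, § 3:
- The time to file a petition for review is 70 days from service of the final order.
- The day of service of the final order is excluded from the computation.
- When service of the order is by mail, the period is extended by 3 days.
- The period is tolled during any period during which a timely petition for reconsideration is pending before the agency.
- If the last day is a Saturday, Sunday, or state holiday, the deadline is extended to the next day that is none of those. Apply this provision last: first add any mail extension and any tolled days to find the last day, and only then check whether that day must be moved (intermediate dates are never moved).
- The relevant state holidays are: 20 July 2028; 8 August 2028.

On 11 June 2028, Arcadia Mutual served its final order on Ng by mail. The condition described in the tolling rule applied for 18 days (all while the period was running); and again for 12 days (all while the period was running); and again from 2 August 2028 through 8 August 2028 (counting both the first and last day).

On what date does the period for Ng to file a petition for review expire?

September 29, 2028

70 days after 11 June 2028 is August 20, 2028.
Service was by mail, adding 3 days: August 20, 2028 + 3 days = August 23, 2028.
Tolling adds 18 days: August 23, 2028 + 18 days = September 10, 2028.
Tolling adds 12 days: September 10, 2028 + 12 days = September 22, 2028.
From August 2, 2028 through August 8, 2028 inclusive is 7 days; tolling adds 7 days: September 22, 2028 + 7 days = September 29, 2028.
September 29, 2028 is a Friday and not a state holiday, so no extension applies.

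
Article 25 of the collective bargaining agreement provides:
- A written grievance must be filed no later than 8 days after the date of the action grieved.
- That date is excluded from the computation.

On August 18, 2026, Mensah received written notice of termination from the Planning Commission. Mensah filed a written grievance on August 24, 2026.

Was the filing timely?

Yes

8 days after August 18, 2026 is August 26, 2026.
The deadline is August 26, 2026; the filing on August 24, 2026 is on or before that date.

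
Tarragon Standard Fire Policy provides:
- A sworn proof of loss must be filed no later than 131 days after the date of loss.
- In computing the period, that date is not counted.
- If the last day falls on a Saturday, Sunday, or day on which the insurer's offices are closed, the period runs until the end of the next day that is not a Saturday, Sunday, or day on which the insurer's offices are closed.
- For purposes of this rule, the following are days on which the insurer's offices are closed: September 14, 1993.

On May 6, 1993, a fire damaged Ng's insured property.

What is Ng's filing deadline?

131 days after May 6, 1993 is September 14, 1993.
September 14, 1993 is a listed holiday. The next qualifying day is September 15, 1993.

September 15, 1993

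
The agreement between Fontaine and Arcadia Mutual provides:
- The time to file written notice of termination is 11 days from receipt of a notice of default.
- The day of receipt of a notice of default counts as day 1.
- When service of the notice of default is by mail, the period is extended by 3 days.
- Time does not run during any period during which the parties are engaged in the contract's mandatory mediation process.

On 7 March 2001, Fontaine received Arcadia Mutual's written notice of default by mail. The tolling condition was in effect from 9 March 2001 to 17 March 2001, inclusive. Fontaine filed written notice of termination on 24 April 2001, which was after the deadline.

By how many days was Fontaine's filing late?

Counting 7 March 2001 as day 1, day 11 is March 17, 2001.
Service was by mail, adding 3 days: March 17, 2001 + 3 days = March 20, 2001.
From March 9, 2001 through March 17, 2001 inclusive is 9 days; tolling adds 9 days: March 20, 2001 + 9 days = March 29, 2001.
The deadline is March 29, 2001; from March 29, 2001 to April 24, 2001 is 26 days.

26 days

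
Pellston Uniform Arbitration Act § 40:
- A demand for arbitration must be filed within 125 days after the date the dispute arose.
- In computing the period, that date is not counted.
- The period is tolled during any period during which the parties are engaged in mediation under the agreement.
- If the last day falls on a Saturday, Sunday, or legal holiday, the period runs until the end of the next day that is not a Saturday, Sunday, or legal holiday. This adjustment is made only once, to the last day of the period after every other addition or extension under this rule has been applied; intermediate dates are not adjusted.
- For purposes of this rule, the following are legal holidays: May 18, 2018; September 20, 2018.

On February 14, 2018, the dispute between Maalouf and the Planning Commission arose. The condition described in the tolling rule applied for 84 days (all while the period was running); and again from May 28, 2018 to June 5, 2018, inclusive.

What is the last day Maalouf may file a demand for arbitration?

125 days after February 14, 2018 is June 19, 2018.
Tolling adds 84 days: June 19, 2018 + 84 days = September 11, 2018.
From May 28, 2018 through June 5, 2018 inclusive is 9 days; tolling adds 9 days: September 11, 2018 + 9 days = September 20, 2018.
September 20, 2018 is a listed holiday. The next qualifying day is September 21, 2018.

September 21, 2018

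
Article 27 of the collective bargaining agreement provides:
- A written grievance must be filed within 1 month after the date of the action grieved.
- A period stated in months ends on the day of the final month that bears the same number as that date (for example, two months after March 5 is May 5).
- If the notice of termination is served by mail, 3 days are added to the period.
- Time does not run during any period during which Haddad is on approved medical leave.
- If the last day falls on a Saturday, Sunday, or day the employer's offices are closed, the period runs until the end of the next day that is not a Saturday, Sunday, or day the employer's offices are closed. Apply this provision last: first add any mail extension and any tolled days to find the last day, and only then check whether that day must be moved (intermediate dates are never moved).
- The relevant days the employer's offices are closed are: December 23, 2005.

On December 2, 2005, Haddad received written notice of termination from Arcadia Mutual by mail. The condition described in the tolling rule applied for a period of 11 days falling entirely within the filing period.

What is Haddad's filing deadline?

1 month after December 2, 2005 is January 2, 2006.
Service was by mail, adding 3 days: January 2, 2006 + 3 days = January 5, 2006.
Tolling adds 11 days: January 5, 2006 + 11 days = January 16, 2006.
January 16, 2006 is a Monday and not a day the employer's offices are closed, so no extension applies.

January 16, 2006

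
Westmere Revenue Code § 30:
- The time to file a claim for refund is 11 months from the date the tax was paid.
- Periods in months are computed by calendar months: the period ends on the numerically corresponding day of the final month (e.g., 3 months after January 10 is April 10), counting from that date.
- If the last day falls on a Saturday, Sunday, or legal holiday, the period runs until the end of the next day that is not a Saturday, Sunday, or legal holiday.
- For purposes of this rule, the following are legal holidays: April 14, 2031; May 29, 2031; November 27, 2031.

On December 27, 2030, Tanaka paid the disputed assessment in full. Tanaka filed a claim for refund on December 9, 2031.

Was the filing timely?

No

11 months after December 27, 2030 is November 27, 2031.
November 27, 2031 is a listed holiday. The next qualifying day is November 28, 2031.
The deadline is November 28, 2031; the filing on December 9, 2031 is after that date.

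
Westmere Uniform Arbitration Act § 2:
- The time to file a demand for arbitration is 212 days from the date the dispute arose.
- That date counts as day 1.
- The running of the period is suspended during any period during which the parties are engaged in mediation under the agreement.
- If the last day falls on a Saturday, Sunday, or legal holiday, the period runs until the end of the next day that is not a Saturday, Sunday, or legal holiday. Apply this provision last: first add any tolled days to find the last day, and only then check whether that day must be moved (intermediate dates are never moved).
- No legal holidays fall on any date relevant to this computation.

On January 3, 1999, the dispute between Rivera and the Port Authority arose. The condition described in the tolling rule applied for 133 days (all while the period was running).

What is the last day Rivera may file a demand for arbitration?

Counting January 3, 1999 as day 1, day 212 is August 2, 1999.
Tolling adds 133 days: August 2, 1999 + 133 days = December 13, 1999.
December 13, 1999 is a Monday and not a legal holiday, so no extension applies.

December 13, 1999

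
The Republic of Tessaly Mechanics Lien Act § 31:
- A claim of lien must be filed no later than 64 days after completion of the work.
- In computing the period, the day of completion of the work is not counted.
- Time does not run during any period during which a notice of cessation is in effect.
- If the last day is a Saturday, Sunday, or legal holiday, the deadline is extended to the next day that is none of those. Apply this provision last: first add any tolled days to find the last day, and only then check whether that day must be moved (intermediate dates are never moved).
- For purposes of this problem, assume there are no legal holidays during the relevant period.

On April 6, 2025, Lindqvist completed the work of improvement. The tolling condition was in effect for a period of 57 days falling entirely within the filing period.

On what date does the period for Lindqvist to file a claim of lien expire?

64 days after April 6, 2025 is June 9, 2025.
Tolling adds 57 days: June 9, 2025 + 57 days = August 5, 2025.
August 5, 2025 is a Tuesday and not a legal holiday, so no extension applies.

August 5, 2025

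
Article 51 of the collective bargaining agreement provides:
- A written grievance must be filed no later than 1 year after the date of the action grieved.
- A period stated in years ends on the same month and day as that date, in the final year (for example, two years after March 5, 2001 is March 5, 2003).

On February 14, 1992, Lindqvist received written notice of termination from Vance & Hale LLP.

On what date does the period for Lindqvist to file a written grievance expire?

February 14, 1993

1 year after February 14, 1992 is February 14, 1993.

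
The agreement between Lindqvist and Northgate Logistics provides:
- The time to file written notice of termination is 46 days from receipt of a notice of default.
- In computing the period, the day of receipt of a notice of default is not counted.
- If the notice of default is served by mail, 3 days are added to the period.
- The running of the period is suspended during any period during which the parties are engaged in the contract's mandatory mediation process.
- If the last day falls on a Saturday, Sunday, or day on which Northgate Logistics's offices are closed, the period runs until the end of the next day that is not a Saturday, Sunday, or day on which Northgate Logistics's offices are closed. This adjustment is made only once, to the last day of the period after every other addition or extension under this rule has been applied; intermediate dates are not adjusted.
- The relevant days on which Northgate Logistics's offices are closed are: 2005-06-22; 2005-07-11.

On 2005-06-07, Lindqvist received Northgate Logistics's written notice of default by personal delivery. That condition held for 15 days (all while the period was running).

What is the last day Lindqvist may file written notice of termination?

46 days after 2005-06-07 is July 23, 2005.
Service was not by mail, so no mail extension applies.
Tolling adds 15 days: July 23, 2005 + 15 days = August 7, 2005.
August 7, 2005 is Sunday. The next qualifying day is August 8, 2005.

August 8, 2005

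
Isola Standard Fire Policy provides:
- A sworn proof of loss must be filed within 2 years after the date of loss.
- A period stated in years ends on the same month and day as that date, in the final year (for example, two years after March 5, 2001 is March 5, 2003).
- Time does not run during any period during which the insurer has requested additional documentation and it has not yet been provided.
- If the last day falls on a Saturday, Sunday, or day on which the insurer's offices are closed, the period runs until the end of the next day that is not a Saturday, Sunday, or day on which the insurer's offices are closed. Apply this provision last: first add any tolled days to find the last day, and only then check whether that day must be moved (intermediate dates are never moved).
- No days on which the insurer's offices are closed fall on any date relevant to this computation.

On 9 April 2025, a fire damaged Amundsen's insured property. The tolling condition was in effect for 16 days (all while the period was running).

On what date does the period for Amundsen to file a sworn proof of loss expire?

2 years after 9 April 2025 is April 9, 2027.
Tolling adds 16 days: April 9, 2027 + 16 days = April 25, 2027.
April 25, 2027 is Sunday. The next qualifying day is April 26, 2027.

April 26, 2027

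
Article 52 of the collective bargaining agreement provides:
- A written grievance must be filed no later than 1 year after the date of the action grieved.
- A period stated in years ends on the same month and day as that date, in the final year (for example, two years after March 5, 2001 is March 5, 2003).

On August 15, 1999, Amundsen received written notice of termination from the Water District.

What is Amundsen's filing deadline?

August 15, 2000

1 year after August 15, 1999 is August 15, 2000.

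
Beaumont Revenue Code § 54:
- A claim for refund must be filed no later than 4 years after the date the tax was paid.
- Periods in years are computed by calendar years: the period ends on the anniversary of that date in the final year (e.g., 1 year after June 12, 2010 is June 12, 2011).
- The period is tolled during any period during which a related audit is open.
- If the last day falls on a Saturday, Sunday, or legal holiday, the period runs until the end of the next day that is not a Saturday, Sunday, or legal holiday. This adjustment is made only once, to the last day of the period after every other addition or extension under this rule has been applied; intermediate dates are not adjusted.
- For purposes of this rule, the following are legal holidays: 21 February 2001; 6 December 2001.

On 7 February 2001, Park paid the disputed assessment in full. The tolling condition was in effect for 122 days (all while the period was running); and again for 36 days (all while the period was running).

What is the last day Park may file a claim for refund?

4 years after 7 February 2001 is February 7, 2005.
Tolling adds 122 days: February 7, 2005 + 122 days = June 9, 2005.
Tolling adds 36 days: June 9, 2005 + 36 days = July 15, 2005.
July 15, 2005 is a Friday and not a legal holiday, so no extension applies.

July 15, 2005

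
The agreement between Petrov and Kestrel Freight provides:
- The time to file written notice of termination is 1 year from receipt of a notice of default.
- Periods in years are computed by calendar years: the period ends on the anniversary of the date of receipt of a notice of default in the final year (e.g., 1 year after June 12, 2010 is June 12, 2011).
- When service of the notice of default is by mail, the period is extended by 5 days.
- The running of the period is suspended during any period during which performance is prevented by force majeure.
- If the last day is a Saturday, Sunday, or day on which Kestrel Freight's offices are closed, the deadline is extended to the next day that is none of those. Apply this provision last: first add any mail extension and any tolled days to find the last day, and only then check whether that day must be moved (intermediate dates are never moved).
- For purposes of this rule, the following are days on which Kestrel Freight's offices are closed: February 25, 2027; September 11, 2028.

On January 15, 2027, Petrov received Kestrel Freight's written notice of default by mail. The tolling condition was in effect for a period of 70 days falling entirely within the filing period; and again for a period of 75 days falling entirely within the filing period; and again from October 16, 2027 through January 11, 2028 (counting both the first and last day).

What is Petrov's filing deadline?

1 year after January 15, 2027 is January 15, 2028.
Service was by mail, adding 5 days: January 15, 2028 + 5 days = January 20, 2028.
Tolling adds 70 days: January 20, 2028 + 70 days = March 30, 2028.
Tolling adds 75 days: March 30, 2028 + 75 days = June 13, 2028.
From October 16, 2027 through January 11, 2028 inclusive is 88 days; tolling adds 88 days: June 13, 2028 + 88 days = September 9, 2028.
September 9, 2028 is Saturday; September 10, 2028 is Sunday; September 11, 2028 is a listed holiday. The next qualifying day is September 12, 2028.

September 12, 2028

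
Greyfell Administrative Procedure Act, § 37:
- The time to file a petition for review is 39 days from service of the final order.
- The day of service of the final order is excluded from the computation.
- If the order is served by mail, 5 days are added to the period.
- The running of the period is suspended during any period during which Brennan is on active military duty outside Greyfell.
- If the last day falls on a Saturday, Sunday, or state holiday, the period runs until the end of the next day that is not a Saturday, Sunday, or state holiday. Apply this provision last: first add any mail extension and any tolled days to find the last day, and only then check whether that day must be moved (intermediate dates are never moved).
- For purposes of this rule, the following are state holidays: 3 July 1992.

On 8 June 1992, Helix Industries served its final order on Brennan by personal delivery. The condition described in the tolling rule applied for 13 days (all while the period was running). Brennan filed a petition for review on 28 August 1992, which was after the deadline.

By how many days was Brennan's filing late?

39 days after 8 June 1992 is July 17, 1992.
Service was not by mail, so no mail extension applies.
Tolling adds 13 days: July 17, 1992 + 13 days = July 30, 1992.
July 30, 1992 is a Thursday and not a state holiday, so no extension applies.
The deadline is July 30, 1992; from July 30, 1992 to August 28, 1992 is 29 days.

29 days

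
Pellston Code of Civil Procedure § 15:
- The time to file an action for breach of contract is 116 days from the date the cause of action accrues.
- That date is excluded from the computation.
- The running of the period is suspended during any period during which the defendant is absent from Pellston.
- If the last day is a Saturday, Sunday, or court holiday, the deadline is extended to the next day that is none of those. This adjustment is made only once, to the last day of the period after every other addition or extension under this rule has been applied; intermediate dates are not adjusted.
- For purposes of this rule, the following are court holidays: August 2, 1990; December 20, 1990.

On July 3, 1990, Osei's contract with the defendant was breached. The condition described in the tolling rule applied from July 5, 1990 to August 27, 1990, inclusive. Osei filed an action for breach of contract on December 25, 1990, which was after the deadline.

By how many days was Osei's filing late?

116 days after July 3, 1990 is October 27, 1990.
From July 5, 1990 through August 27, 1990 inclusive is 54 days; tolling adds 54 days: October 27, 1990 + 54 days = December 20, 1990.
December 20, 1990 is a listed holiday. The next qualifying day is December 21, 1990.
The deadline is December 21, 1990; from December 21, 1990 to December 25, 1990 is 4 days.

4 days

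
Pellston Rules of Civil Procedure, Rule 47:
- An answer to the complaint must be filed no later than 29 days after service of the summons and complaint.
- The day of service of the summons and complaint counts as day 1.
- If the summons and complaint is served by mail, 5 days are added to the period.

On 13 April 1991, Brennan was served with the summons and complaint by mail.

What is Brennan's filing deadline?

Counting 13 April 1991 as day 1, day 29 is May 11, 1991.
Service was by mail, adding 5 days: May 11, 1991 + 5 days = May 16, 1991.

May 16, 1991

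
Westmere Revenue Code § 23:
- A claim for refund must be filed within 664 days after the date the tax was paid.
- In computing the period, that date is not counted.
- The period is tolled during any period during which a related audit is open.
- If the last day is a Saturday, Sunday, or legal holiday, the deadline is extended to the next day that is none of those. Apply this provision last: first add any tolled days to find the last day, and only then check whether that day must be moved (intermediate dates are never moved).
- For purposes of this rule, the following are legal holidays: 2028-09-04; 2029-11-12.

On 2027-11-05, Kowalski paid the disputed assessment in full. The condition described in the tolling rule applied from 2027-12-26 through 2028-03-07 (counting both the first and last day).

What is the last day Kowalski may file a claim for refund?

November 13, 2029

664 days after 2027-11-05 is August 30, 2029.
From December 26, 2027 through March 7, 2028 inclusive is 73 days; tolling adds 73 days: August 30, 2029 + 73 days = November 11, 2029.
November 11, 2029 is Sunday; November 12, 2029 is a listed holiday. The next qualifying day is November 13, 2029.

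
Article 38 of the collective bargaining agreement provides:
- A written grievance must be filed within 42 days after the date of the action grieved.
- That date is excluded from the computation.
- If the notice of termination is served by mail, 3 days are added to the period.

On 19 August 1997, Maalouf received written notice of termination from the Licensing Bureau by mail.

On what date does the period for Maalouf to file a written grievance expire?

October 3, 1997

42 days after 19 August 1997 is September 30, 1997.
Service was by mail, adding 3 days: September 30, 1997 + 3 days = October 3, 1997.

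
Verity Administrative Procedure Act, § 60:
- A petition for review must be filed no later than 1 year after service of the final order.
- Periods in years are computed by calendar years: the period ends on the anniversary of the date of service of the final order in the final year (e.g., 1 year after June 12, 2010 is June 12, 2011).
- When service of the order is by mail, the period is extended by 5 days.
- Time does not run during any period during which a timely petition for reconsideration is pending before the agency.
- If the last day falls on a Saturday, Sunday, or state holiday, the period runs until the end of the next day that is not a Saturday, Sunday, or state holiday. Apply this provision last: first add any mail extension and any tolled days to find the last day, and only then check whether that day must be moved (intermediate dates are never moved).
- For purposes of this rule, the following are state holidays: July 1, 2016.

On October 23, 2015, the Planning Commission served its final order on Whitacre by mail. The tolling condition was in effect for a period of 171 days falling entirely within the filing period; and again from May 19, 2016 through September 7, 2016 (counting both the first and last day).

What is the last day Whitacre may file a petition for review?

August 7, 2017

1 year after October 23, 2015 is October 23, 2016.
Service was by mail, adding 5 days: October 23, 2016 + 5 days = October 28, 2016.
Tolling adds 171 days: October 28, 2016 + 171 days = April 17, 2017.
From May 19, 2016 through September 7, 2016 inclusive is 112 days; tolling adds 112 days: April 17, 2017 + 112 days = August 7, 2017.
August 7, 2017 is a Monday and not a state holiday, so no extension applies.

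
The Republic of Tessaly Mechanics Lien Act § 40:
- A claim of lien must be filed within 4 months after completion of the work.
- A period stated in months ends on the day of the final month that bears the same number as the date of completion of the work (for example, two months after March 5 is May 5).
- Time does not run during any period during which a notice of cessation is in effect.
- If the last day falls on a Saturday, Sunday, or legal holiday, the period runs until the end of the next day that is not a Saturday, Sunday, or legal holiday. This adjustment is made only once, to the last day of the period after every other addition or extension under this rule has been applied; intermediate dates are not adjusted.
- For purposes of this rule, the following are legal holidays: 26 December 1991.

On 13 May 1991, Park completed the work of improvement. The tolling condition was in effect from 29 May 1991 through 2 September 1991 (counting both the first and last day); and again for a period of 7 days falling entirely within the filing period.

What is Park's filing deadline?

December 27, 1991

4 months after 13 May 1991 is September 13, 1991.
From May 29, 1991 through September 2, 1991 inclusive is 97 days; tolling adds 97 days: September 13, 1991 + 97 days = December 19, 1991.
Tolling adds 7 days: December 19, 1991 + 7 days = December 26, 1991.
December 26, 1991 is a listed holiday. The next qualifying day is December 27, 1991.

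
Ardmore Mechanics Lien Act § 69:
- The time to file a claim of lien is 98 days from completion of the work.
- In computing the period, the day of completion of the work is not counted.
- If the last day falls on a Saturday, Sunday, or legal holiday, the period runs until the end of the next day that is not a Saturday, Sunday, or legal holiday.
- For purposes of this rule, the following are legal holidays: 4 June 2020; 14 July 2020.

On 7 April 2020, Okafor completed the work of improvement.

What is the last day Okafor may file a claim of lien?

July 15, 2020

98 days after 7 April 2020 is July 14, 2020.
July 14, 2020 is a listed holiday. The next qualifying day is July 15, 2020.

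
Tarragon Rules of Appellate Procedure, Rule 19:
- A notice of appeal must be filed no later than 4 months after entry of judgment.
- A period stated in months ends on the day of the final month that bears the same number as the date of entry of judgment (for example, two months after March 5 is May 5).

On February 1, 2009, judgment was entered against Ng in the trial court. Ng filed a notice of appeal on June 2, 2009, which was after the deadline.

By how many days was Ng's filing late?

4 months after February 1, 2009 is June 1, 2009.
The deadline is June 1, 2009; from June 1, 2009 to June 2, 2009 is 1 days.

1 day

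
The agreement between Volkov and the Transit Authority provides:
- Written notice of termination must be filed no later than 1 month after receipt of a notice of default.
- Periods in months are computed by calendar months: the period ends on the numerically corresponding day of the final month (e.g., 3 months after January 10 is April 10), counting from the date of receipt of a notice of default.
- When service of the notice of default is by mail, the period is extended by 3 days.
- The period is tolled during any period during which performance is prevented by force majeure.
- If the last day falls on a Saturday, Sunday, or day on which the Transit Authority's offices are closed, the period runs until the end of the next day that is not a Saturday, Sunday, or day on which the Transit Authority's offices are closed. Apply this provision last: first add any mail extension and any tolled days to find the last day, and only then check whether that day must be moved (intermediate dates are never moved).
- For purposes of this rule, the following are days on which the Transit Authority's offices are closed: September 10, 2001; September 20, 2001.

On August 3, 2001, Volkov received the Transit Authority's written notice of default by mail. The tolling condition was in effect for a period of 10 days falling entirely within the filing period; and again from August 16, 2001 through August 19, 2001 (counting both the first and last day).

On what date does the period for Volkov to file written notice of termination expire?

1 month after August 3, 2001 is September 3, 2001.
Service was by mail, adding 3 days: September 3, 2001 + 3 days = September 6, 2001.
Tolling adds 10 days: September 6, 2001 + 10 days = September 16, 2001.
From August 16, 2001 through August 19, 2001 inclusive is 4 days; tolling adds 4 days: September 16, 2001 + 4 days = September 20, 2001.
September 20, 2001 is a listed holiday. The next qualifying day is September 21, 2001.

September 21, 2001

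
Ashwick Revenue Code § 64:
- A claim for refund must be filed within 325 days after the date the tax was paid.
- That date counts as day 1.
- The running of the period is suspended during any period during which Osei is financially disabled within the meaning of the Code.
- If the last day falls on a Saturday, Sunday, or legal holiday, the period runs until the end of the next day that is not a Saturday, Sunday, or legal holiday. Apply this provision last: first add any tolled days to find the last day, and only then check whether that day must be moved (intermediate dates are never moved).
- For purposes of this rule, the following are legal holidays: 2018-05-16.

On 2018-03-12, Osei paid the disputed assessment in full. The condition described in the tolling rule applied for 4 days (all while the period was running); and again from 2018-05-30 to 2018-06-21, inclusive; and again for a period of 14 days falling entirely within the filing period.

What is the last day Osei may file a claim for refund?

March 12, 2019

Counting 2018-03-12 as day 1, day 325 is January 30, 2019.
Tolling adds 4 days: January 30, 2019 + 4 days = February 3, 2019.
From May 30, 2018 through June 21, 2018 inclusive is 23 days; tolling adds 23 days: February 3, 2019 + 23 days = February 26, 2019.
Tolling adds 14 days: February 26, 2019 + 14 days = March 12, 2019.
March 12, 2019 is a Tuesday and not a legal holiday, so no extension applies.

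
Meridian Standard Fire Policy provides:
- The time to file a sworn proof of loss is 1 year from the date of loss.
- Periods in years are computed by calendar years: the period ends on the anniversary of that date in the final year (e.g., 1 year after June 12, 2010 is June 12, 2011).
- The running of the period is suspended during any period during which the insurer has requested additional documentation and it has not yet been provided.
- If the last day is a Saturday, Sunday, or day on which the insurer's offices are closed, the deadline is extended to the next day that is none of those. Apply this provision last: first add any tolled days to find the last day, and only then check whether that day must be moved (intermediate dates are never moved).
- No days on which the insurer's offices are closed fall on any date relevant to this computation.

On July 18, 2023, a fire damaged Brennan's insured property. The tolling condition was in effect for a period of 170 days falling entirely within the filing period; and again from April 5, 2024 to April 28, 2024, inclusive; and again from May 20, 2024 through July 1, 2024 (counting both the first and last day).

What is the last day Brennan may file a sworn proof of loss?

March 12, 2025

1 year after July 18, 2023 is July 18, 2024.
Tolling adds 170 days: July 18, 2024 + 170 days = January 4, 2025.
From April 5, 2024 through April 28, 2024 inclusive is 24 days; tolling adds 24 days: January 4, 2025 + 24 days = January 28, 2025.
From May 20, 2024 through July 1, 2024 inclusive is 43 days; tolling adds 43 days: January 28, 2025 + 43 days = March 12, 2025.
March 12, 2025 is a Wednesday and not a day on which the insurer's offices are closed, so no extension applies.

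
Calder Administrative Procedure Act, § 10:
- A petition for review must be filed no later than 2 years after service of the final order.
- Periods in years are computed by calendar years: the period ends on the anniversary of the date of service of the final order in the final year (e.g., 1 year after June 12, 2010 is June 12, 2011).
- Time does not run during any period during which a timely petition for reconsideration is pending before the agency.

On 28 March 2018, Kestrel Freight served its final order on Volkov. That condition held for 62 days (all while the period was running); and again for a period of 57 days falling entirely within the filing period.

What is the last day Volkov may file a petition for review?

July 25, 2020

2 years after 28 March 2018 is March 28, 2020.
Tolling adds 62 days: March 28, 2020 + 62 days = May 29, 2020.
Tolling adds 57 days: May 29, 2020 + 57 days = July 25, 2020.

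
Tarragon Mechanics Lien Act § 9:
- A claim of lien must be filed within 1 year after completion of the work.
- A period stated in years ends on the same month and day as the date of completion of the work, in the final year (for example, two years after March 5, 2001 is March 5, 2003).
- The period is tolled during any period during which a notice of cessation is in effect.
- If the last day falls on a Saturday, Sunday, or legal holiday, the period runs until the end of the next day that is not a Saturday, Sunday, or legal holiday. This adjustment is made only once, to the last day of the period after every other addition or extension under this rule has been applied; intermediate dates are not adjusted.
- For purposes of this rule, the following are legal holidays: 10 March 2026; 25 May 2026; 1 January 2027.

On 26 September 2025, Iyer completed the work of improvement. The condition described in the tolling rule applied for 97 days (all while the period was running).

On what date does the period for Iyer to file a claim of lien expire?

1 year after 26 September 2025 is September 26, 2026.
Tolling adds 97 days: September 26, 2026 + 97 days = January 1, 2027.
January 1, 2027 is a listed holiday; January 2, 2027 is Saturday; January 3, 2027 is Sunday. The next qualifying day is January 4, 2027.

January 4, 2027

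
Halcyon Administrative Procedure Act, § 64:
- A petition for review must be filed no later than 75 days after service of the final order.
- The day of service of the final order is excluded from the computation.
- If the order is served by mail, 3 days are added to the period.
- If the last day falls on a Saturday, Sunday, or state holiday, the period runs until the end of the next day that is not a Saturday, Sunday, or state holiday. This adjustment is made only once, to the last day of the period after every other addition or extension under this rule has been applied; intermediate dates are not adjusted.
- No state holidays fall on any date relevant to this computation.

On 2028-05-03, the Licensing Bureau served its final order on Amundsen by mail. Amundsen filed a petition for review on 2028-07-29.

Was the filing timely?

No

75 days after 2028-05-03 is July 17, 2028.
Service was by mail, adding 3 days: July 17, 2028 + 3 days = July 20, 2028.
July 20, 2028 is a Thursday and not a state holiday, so no extension applies.
The deadline is July 20, 2028; the filing on July 29, 2028 is after that date.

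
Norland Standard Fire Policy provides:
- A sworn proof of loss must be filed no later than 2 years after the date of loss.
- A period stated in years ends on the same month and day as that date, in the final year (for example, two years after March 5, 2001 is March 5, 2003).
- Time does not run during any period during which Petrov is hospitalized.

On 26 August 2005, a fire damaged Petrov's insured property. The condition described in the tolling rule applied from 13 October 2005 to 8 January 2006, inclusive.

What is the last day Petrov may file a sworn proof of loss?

November 22, 2007

2 years after 26 August 2005 is August 26, 2007.
From October 13, 2005 through January 8, 2006 inclusive is 88 days; tolling adds 88 days: August 26, 2007 + 88 days = November 22, 2007.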